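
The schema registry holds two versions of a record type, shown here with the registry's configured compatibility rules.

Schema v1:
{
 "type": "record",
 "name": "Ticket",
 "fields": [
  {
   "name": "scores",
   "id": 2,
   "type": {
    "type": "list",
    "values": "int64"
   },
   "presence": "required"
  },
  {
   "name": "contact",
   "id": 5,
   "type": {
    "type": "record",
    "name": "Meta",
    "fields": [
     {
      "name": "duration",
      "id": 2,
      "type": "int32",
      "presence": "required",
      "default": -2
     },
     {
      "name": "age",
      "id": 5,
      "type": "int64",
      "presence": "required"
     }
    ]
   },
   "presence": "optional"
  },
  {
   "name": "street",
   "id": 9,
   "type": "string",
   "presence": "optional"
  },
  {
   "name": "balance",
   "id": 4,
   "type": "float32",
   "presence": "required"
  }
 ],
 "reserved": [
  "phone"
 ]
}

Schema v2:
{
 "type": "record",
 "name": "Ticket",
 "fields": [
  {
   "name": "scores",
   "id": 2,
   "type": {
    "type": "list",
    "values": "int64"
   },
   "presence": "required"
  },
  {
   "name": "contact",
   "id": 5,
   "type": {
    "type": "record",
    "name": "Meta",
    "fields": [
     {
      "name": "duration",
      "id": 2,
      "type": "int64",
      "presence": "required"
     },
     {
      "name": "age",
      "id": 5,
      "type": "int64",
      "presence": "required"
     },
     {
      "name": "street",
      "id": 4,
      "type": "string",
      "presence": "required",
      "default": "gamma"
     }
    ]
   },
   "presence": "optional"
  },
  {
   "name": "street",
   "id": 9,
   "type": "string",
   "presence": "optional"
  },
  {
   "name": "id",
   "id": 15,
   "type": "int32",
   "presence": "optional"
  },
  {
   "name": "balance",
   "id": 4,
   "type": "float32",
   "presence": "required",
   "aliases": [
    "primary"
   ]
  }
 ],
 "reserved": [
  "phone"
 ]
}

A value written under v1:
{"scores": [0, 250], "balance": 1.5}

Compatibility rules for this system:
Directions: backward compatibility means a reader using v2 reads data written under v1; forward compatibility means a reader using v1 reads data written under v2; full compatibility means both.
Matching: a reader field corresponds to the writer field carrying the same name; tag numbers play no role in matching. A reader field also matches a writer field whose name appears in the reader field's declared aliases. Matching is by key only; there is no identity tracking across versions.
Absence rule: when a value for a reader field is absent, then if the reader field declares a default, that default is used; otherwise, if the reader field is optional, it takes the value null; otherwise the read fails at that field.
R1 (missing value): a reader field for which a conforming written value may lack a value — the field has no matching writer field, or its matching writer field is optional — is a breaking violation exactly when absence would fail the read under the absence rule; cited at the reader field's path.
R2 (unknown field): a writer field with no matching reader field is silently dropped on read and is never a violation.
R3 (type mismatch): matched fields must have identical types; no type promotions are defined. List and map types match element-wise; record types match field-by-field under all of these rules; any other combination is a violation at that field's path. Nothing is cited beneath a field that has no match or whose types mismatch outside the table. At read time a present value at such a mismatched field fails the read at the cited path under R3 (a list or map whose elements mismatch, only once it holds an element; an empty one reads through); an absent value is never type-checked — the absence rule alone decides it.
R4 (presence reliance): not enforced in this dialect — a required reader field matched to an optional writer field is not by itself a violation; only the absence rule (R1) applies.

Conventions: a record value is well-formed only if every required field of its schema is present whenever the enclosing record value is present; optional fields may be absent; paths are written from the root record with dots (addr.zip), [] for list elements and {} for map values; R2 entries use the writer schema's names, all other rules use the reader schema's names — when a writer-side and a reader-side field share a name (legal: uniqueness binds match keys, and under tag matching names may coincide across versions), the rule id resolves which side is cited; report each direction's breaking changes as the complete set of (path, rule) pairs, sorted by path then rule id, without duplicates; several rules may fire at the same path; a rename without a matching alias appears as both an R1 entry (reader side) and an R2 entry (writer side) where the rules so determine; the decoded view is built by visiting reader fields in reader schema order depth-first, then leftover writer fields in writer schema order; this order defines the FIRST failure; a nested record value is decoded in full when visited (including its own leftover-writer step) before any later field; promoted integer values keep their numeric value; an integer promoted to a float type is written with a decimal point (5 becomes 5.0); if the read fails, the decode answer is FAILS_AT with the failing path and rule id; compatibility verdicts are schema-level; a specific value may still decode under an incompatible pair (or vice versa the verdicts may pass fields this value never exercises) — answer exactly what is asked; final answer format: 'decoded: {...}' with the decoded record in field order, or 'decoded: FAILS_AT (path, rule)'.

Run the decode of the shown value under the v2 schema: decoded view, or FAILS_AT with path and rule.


decoded: {"scores": [0, 250], "contact": null, "street": null, "id": null, "balance": 1.5}

each type pair in Ticket: writer, then reader
decode walk for Ticket under reader schema v2:
  scores := [0, 250]
  contact := null (not supplied -> null)
  street := null (not supplied -> null)
  id := null (not supplied -> null)
  balance := 1.5
  => decoded: {"scores": [0, 250], "contact": null, "street": null, "id": null, "balance": 1.5}
the rest of the Ticket diff is inert for this question:
  added field street to record Meta: required string, tag 4, default "gamma" (in v2 it sits last) -> no rule fires on it and the decoded Ticket view is identical with or without it
  field duration in record Meta: type int32 changed to int64 (its default is dropped) -> changes Ticket's schema-level verdicts only — the decode of this value is the same


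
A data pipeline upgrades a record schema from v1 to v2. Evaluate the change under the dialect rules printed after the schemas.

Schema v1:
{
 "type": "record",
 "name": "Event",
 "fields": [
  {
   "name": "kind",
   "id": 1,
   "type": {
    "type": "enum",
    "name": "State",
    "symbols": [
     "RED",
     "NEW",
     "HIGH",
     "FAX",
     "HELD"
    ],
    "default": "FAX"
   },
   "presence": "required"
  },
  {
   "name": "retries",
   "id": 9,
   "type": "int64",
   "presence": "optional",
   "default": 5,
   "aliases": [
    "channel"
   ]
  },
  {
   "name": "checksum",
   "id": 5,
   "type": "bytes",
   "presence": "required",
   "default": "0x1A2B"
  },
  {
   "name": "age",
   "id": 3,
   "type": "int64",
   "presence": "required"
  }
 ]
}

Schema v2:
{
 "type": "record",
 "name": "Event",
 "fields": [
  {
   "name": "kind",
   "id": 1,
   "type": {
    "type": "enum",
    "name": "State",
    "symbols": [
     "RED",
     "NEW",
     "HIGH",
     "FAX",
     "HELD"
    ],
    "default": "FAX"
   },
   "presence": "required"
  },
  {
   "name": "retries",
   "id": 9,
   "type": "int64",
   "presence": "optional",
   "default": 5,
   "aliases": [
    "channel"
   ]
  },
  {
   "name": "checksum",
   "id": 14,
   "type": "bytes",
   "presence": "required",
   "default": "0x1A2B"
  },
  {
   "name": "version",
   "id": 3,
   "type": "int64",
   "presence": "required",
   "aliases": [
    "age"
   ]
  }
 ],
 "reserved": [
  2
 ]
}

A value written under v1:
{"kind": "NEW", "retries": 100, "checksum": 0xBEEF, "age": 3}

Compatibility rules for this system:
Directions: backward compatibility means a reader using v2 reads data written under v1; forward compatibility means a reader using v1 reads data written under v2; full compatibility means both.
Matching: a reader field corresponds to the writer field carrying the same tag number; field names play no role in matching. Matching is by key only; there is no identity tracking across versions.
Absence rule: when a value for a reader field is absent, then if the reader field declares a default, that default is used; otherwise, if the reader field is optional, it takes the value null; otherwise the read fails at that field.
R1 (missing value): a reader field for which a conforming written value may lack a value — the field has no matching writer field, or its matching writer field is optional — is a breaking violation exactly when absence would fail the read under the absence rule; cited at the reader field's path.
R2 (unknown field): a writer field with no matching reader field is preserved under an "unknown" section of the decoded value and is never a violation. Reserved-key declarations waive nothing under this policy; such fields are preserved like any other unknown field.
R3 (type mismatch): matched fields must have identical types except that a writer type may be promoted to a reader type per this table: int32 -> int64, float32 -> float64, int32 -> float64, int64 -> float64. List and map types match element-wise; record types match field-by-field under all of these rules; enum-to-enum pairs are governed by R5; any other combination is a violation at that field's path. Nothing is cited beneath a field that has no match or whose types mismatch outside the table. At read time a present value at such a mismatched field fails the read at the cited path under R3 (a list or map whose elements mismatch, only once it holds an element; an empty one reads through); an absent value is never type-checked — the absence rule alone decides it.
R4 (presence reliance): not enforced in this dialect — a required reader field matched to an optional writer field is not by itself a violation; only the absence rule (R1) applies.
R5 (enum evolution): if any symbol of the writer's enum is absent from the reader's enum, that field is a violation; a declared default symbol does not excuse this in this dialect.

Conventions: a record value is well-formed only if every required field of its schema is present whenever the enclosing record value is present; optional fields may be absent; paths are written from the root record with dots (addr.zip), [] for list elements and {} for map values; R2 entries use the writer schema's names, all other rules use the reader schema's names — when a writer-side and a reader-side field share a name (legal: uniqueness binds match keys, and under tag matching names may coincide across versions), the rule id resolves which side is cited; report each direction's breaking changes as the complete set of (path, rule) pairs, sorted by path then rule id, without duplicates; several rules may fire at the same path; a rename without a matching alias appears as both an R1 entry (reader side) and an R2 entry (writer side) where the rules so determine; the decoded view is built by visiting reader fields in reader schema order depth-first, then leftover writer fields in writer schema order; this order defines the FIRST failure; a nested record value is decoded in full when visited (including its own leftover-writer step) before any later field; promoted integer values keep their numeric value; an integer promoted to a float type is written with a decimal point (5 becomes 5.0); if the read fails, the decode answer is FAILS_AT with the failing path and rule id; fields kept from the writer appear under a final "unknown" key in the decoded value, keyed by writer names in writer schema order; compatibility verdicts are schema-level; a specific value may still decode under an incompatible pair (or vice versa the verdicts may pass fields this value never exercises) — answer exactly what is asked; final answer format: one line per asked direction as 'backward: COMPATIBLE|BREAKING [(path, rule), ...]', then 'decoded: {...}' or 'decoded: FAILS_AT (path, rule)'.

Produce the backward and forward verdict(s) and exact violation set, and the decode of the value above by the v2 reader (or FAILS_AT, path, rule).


backward: COMPATIBLE []; forward: COMPATIBLE []; decoded: {"kind": "NEW", "retries": 100, "checksum": 0x1A2B, "version": 3, "unknown": {"checksum": 0xBEEF}}

each type pair in Event: writer, then reader
backward analysis of Event with v2 as reader and v1 as writer:
  kind <- kind (State -> State, writer required)
  retries <- retries (int64 -> int64, writer optional)
  no writer field matches reader checksum
  version <- age (int64 -> int64, writer required)
  leftover writer field: checksum
  => no violations; backward on Event: COMPATIBLE
forward analysis of Event with v1 as reader and v2 as writer:
  kind <- kind (State -> State, writer required)
  retries <- retries (int64 -> int64, writer optional)
  no writer field matches reader checksum
  age <- version (int64 -> int64, writer required)
  leftover writer field: checksum
  => no violations; forward on Event: COMPATIBLE
decoding the Event value with the v2 reader:
  kind := "NEW"
  retries := 100
  checksum := 0x1A2B (absent -> default)
  version := 3 (from writer age)
  writer checksum: kept under "unknown"
  => decoded: {"kind": "NEW", "retries": 100, "checksum": 0x1A2B, "version": 3, "unknown": {"checksum": 0xBEEF}}


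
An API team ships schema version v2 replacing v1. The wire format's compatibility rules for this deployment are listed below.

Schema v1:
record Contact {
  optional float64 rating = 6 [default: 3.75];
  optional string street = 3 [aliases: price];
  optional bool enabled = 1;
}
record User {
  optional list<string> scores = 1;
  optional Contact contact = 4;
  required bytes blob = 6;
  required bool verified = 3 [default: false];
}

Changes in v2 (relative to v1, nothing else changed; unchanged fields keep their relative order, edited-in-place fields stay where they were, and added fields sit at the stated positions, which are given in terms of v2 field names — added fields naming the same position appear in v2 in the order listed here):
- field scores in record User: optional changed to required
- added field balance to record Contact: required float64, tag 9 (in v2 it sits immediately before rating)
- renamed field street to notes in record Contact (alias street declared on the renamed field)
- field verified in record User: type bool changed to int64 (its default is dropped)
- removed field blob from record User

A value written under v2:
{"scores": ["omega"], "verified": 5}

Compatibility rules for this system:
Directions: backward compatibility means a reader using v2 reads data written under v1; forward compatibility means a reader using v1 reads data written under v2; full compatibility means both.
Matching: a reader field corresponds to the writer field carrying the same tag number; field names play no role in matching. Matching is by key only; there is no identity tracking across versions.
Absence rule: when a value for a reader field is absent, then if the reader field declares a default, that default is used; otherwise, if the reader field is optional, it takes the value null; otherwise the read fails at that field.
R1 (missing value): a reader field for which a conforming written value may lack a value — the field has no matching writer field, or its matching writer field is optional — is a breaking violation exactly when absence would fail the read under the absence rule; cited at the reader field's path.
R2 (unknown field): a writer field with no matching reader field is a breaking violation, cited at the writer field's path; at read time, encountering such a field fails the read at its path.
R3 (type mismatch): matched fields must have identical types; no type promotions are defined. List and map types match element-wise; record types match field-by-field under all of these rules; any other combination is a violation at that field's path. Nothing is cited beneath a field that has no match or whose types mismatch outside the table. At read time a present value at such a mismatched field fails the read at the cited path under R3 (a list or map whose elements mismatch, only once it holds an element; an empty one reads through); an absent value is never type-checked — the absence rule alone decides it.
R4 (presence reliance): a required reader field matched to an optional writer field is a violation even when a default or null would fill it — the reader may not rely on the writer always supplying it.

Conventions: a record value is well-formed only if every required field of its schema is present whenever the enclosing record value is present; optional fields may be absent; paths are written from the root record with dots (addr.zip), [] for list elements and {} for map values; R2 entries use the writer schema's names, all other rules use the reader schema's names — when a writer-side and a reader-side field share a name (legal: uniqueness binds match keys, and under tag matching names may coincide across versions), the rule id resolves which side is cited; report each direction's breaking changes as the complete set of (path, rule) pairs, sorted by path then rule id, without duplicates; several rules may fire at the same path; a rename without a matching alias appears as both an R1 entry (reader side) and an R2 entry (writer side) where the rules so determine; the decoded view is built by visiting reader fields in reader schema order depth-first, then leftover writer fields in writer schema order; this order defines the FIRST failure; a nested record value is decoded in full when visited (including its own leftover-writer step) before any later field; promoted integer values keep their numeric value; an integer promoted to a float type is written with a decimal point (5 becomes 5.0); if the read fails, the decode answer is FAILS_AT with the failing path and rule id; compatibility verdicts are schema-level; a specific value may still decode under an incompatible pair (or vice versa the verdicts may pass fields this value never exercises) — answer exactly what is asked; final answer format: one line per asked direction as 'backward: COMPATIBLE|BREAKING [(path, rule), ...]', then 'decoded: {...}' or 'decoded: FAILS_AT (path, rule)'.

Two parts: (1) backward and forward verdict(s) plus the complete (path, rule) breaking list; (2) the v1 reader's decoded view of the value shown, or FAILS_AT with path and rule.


backward: BREAKING [(blob, R2), (contact.balance, R1), (scores, R1), (scores, R4), (verified, R3)]; forward: BREAKING [(blob, R1), (contact.balance, R2), (verified, R3)]; decoded: FAILS_AT (blob, R1)

in User below, arrows point writer -> reader
backward pass over User, reader schema v2, writer schema v1:
  scores: paired with writer scores (list<string> -> list<string>; writer optional)
  contact: paired with writer contact (Contact -> Contact; writer optional)
  verified: paired with writer verified (bool -> int64; writer required)
  leftover writer field: blob
  contact.balance has no writer counterpart
  contact.rating: paired with writer contact.rating (float64 -> float64; writer optional)
  contact.notes: paired with writer contact.street (string -> string; writer optional)
  contact.enabled: paired with writer contact.enabled (bool -> bool; writer optional)
  breaking: (blob, R2)
  breaking: (contact.balance, R1)
  breaking: (scores, R1)
  breaking: (scores, R4)
  breaking: (verified, R3)
  backward on User therefore BREAKING (5)
forward pass over User, reader schema v1, writer schema v2:
  scores: paired with writer scores (list<string> -> list<string>; writer required)
  contact: paired with writer contact (Contact -> Contact; writer optional)
  blob has no writer counterpart
  verified: paired with writer verified (int64 -> bool; writer required)
  contact.rating: paired with writer contact.rating (float64 -> float64; writer optional)
  contact.street: paired with writer contact.notes (string -> string; writer optional)
  contact.enabled: paired with writer contact.enabled (bool -> bool; writer optional)
  leftover writer field: contact.balance
  breaking: (blob, R1)
  breaking: (contact.balance, R2)
  breaking: (verified, R3)
  forward on User therefore BREAKING (3)
decoding the User value with the v1 reader:
  scores := ["omega"]
  contact := null (absent, optional -> null)
  read fails at blob under R1 (no fill)
  => FAILS_AT (blob, R1)


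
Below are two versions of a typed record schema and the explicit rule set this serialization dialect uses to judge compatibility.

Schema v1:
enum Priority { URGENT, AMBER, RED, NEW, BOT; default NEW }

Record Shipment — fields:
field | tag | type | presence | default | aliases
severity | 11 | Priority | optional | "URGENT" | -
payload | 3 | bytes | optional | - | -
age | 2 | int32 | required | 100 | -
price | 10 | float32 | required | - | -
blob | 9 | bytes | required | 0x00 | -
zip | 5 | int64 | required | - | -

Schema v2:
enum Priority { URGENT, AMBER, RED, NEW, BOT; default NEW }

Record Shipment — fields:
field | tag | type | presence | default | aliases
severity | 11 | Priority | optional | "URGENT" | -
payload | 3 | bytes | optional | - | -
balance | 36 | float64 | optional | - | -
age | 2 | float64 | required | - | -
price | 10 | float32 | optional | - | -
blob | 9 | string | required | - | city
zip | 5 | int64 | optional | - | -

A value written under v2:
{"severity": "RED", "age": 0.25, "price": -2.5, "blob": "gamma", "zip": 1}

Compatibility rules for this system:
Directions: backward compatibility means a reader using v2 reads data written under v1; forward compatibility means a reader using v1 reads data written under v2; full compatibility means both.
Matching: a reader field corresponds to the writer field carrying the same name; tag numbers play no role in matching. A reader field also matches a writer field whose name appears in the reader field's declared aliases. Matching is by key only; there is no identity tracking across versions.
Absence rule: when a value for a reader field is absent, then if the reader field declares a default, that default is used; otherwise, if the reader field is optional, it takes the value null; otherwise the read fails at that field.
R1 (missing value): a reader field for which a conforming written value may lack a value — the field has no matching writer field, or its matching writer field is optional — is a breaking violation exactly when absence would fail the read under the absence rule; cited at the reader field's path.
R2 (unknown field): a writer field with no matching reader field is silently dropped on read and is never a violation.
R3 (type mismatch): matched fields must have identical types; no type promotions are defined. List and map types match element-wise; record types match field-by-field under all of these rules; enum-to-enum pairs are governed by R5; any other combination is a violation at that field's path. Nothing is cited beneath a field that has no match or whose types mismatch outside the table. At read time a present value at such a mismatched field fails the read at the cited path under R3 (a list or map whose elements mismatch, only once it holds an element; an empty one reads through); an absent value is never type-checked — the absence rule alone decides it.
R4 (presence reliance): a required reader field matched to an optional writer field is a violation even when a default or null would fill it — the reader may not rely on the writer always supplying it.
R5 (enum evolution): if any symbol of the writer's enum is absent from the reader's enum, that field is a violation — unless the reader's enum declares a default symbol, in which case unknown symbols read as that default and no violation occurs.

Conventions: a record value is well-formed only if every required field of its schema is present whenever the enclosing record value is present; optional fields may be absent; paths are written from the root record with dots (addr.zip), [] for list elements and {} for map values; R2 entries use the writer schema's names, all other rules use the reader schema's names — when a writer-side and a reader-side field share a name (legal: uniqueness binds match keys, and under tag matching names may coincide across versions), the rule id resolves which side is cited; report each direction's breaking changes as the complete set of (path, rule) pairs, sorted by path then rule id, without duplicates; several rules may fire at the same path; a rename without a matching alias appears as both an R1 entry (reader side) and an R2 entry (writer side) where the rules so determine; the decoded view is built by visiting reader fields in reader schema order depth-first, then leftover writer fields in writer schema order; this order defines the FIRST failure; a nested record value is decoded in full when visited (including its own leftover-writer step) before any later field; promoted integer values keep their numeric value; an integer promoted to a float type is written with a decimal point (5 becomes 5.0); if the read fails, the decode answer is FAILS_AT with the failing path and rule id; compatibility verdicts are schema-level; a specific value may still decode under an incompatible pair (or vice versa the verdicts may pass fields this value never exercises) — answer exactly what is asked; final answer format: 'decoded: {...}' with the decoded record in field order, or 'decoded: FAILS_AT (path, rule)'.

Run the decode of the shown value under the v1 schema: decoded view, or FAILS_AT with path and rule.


decoded: FAILS_AT (age, R3)

each type pair in Shipment: writer, then reader
decode (reader v1):
  severity := "RED"
  payload := null (not supplied -> null)
  read fails at age under R3
  => FAILS_AT (age, R3)
ruling out the remaining Shipment differences:
  added field balance to record Shipment: optional float64, tag 36 (in v2 it sits immediately before age) -> triggers nothing under the printed rules; the Shipment answer is the same either way
  field zip in record Shipment: required changed to optional -> shifts the Shipment verdicts, not this decode
  field price in record Shipment: required changed to optional -> shifts the Shipment verdicts, not this decode
  field blob in record Shipment: type bytes changed to string (its default is dropped) -> shifts the Shipment verdicts, not this decode


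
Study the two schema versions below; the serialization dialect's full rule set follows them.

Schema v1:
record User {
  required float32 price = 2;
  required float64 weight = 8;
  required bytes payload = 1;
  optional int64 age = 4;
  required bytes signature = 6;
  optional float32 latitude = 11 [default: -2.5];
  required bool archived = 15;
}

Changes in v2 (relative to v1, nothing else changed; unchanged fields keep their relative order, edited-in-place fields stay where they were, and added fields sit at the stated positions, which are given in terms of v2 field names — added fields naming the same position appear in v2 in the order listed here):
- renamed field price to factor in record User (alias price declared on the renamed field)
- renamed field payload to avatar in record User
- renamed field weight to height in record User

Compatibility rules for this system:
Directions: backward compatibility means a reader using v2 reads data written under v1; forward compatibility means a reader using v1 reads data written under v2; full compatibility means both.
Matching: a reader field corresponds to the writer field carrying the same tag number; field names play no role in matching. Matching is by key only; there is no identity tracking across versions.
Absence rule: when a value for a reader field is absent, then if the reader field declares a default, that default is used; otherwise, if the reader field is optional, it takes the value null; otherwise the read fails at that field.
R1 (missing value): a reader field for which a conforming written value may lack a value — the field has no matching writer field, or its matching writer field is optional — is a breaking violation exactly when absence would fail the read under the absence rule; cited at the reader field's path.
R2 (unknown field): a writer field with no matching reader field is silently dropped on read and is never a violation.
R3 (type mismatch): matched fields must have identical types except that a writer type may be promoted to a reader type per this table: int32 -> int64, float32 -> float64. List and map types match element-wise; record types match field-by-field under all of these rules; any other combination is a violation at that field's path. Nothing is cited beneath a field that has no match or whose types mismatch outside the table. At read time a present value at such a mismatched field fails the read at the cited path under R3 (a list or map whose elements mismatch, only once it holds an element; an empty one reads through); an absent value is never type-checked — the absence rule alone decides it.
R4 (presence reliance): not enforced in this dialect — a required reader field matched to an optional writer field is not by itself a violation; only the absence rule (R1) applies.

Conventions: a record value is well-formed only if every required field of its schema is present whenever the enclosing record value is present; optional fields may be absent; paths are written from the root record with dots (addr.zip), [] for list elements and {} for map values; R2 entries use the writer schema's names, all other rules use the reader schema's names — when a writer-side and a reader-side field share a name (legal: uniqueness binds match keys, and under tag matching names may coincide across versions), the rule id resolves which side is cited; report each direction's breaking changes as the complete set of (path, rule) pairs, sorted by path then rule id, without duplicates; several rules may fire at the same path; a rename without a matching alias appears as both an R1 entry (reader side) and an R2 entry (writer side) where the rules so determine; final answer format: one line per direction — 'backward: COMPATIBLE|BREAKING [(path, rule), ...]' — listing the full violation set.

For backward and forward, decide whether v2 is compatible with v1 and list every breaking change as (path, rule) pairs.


backward: COMPATIBLE []; forward: COMPATIBLE []

arrows below run writer -> reader for User
backward analysis of User with v2 as reader and v1 as writer:
  float32 -> float32, writer required: factor aligns to price
  float64 -> float64, writer required: height aligns to weight
  bytes -> bytes, writer required: avatar aligns to payload
  int64 -> int64, writer optional: age aligns to age
  bytes -> bytes, writer required: signature aligns to signature
  float32 -> float32, writer optional: latitude aligns to latitude
  bool -> bool, writer required: archived aligns to archived
  => backward verdict for User: COMPATIBLE, no violations
forward analysis of User with v1 as reader and v2 as writer:
  float32 -> float32, writer required: price aligns to factor
  float64 -> float64, writer required: weight aligns to height
  bytes -> bytes, writer required: payload aligns to avatar
  int64 -> int64, writer optional: age aligns to age
  bytes -> bytes, writer required: signature aligns to signature
  float32 -> float32, writer optional: latitude aligns to latitude
  bool -> bool, writer required: archived aligns to archived
  => forward verdict for User: COMPATIBLE, no violations


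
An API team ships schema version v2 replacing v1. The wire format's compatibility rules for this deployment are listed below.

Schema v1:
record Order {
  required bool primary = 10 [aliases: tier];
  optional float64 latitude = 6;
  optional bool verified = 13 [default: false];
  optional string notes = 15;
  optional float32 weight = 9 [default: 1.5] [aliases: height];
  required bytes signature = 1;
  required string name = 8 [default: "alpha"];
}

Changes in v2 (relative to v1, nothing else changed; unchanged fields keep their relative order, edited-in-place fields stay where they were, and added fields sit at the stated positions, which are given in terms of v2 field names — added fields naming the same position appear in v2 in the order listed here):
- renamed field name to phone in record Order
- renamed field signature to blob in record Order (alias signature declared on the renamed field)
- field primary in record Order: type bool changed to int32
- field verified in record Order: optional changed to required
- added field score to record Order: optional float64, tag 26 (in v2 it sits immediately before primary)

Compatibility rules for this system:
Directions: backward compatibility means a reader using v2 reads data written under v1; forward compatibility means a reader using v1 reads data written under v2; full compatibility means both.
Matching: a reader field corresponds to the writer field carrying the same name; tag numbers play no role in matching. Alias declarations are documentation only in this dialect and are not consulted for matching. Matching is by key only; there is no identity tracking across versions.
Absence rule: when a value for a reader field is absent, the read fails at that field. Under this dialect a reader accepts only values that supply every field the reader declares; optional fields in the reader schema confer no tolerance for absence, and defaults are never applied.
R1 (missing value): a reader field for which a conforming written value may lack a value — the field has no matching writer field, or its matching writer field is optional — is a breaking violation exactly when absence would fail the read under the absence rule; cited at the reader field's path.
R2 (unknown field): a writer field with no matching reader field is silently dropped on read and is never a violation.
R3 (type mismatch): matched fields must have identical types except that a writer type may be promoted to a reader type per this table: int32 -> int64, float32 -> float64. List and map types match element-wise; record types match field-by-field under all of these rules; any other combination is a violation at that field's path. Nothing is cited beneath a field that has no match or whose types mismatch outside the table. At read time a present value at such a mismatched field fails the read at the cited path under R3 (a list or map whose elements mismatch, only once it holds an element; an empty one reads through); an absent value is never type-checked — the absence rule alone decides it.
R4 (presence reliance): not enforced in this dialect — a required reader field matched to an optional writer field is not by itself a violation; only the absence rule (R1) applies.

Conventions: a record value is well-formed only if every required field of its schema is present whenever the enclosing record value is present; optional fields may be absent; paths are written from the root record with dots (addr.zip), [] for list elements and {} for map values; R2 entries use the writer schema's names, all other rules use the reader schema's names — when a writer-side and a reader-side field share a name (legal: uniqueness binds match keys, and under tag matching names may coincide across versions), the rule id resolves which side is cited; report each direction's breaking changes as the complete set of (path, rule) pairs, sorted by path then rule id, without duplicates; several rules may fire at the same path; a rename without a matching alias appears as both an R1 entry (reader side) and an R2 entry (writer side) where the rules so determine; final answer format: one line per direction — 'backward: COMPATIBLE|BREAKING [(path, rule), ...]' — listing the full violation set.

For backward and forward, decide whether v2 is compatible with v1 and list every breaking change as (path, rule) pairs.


backward: BREAKING [(blob, R1), (latitude, R1), (notes, R1), (phone, R1), (primary, R3), (score, R1), (verified, R1), (weight, R1)]; forward: BREAKING [(latitude, R1), (name, R1), (notes, R1), (primary, R3), (signature, R1), (weight, R1)]

each type pair in Order: writer, then reader
backward pass over Order, reader schema v2, writer schema v1:
  score has no writer counterpart
  primary: paired with writer primary (bool -> int32; writer required)
  latitude: paired with writer latitude (float64 -> float64; writer optional)
  verified: paired with writer verified (bool -> bool; writer optional)
  notes: paired with writer notes (string -> string; writer optional)
  weight: paired with writer weight (float32 -> float32; writer optional)
  blob has no writer counterpart
  phone has no writer counterpart
  writer signature: unknown to reader
  writer name: unknown to reader
  R1 fires at blob
  R1 fires at latitude
  R1 fires at notes
  R1 fires at phone
  R3 fires at primary
  R1 fires at score
  R1 fires at verified
  R1 fires at weight
  => 8 violation(s): backward is BREAKING for Order
forward pass over Order, reader schema v1, writer schema v2:
  primary: paired with writer primary (int32 -> bool; writer required)
  latitude: paired with writer latitude (float64 -> float64; writer optional)
  verified: paired with writer verified (bool -> bool; writer required)
  notes: paired with writer notes (string -> string; writer optional)
  weight: paired with writer weight (float32 -> float32; writer optional)
  signature has no writer counterpart
  name has no writer counterpart
  writer score: unknown to reader
  writer blob: unknown to reader
  writer phone: unknown to reader
  R1 fires at latitude
  R1 fires at name
  R1 fires at notes
  R3 fires at primary
  R1 fires at signature
  R1 fires at weight
  => 6 violation(s): forward is BREAKING for Order


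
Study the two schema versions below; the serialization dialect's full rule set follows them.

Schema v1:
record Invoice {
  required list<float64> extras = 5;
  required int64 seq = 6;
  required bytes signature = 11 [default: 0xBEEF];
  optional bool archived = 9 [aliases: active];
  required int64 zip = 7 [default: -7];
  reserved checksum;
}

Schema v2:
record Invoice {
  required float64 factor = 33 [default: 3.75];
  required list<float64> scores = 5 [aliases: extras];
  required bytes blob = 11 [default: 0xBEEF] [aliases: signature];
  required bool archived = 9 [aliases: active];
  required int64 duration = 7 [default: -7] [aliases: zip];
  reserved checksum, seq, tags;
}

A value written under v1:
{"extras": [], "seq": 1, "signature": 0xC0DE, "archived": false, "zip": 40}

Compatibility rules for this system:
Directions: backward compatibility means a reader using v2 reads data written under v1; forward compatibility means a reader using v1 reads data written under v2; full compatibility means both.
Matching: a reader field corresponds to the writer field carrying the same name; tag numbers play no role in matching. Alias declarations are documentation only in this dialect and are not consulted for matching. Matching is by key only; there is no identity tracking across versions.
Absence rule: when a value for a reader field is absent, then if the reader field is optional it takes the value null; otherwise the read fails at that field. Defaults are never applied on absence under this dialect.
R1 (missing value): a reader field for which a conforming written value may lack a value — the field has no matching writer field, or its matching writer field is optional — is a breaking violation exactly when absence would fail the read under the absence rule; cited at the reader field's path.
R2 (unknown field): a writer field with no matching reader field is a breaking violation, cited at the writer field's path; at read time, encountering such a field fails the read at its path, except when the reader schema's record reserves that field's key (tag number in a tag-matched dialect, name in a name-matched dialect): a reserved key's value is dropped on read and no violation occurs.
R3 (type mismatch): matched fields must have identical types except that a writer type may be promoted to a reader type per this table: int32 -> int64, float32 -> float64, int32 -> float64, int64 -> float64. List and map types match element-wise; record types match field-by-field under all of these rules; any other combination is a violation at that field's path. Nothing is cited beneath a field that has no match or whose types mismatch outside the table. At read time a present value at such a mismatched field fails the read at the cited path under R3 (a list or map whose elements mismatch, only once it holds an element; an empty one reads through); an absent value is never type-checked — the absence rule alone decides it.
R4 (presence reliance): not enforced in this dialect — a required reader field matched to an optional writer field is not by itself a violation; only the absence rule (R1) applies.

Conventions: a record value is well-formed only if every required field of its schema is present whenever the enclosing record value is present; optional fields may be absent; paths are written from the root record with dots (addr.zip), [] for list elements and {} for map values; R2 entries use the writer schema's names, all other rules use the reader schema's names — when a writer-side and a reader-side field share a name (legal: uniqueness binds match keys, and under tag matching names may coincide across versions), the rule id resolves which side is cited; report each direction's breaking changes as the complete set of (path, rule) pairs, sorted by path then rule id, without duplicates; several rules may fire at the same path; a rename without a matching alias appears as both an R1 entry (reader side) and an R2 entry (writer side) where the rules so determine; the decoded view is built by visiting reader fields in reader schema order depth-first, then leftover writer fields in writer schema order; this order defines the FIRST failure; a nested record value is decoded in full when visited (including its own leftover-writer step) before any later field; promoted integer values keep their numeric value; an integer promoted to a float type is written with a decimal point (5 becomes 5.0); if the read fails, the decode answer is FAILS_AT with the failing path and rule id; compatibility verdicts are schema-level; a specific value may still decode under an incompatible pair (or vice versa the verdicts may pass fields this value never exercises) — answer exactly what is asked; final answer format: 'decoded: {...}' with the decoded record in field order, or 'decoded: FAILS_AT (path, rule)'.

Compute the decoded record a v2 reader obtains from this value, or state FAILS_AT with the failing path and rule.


arrows below run writer -> reader for Invoice
migrating the Invoice value to v2:
  read fails at factor under R1 (no fill)
  => FAILS_AT (factor, R1)
remaining Invoice differences; none change what is asked:
  renamed field signature to blob in record Invoice (alias signature declared on the renamed field) -> shifts the Invoice verdicts, not this decode
  removed field seq from record Invoice (its key "seq" joins the reserved list) -> shifts the Invoice verdicts, not this decode
  field archived in record Invoice: optional changed to required -> shifts the Invoice verdicts, not this decode
  renamed field zip to duration in record Invoice (alias zip declared on the renamed field) -> shifts the Invoice verdicts, not this decode
  renamed field extras to scores in record Invoice (alias extras declared on the renamed field) -> shifts the Invoice verdicts, not this decode

decoded: FAILS_AT (factor, R1)
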